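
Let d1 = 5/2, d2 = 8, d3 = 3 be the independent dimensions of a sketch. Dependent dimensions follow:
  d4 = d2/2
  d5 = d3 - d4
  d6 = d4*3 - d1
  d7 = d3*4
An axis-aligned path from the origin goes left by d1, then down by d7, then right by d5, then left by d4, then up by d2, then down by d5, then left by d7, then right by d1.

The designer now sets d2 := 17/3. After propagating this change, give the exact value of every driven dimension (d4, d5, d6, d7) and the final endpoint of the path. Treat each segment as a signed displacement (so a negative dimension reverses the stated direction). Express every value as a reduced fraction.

d4 = 17/6
d5 = 1/6
d6 = 6
d7 = 12
endpoint = (-44/3, -13/2)

Apply edit: d2 := 17/3
  d4 = d2/2 = 17/6
  d5 = d3 - d4 = 1/6
  d6 = d4*3 - d1 = 6
  d7 = d3*4 = 12
Walk from origin (0, 0):
  seg 1: left by d1 = 5/2 → (-5/2, 0)
  seg 2: down by d7 = 12 → (-5/2, -12)
  seg 3: right by d5 = 1/6 → (-7/3, -12)
  seg 4: left by d4 = 17/6 → (-31/6, -12)
  seg 5: up by d2 = 17/3 → (-31/6, -19/3)
  seg 6: down by d5 = 1/6 → (-31/6, -13/2)
  seg 7: left by d7 = 12 → (-103/6, -13/2)
  seg 8: right by d1 = 5/2 → (-44/3, -13/2)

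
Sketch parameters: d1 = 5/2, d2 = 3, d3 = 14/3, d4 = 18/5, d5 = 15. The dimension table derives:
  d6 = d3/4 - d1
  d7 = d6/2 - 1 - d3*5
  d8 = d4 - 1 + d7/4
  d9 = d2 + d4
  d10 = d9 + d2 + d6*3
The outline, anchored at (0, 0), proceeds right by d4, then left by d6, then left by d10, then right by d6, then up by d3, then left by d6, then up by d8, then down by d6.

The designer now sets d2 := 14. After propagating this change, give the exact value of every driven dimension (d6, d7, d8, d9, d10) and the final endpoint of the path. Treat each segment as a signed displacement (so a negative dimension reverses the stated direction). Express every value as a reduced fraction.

Apply edit: d2 := 14
  d6 = d3/4 - d1 = -4/3
  d7 = d6/2 - 1 - d3*5 = -25
  d8 = d4 - 1 + d7/4 = -73/20
  d9 = d2 + d4 = 88/5
  d10 = d9 + d2 + d6*3 = 138/5
Walk from origin (0, 0):
  seg 1: right by d4 = 18/5 → (18/5, 0)
  seg 2: left by d6 = -4/3 → (74/15, 0)
  seg 3: left by d10 = 138/5 → (-68/3, 0)
  seg 4: right by d6 = -4/3 → (-24, 0)
  seg 5: up by d3 = 14/3 → (-24, 14/3)
  seg 6: left by d6 = -4/3 → (-68/3, 14/3)
  seg 7: up by d8 = -73/20 → (-68/3, 61/60)
  seg 8: down by d6 = -4/3 → (-68/3, 47/20)

d6 = -4/3
d7 = -25
d8 = -73/20
d9 = 88/5
d10 = 138/5
endpoint = (-68/3, 47/20)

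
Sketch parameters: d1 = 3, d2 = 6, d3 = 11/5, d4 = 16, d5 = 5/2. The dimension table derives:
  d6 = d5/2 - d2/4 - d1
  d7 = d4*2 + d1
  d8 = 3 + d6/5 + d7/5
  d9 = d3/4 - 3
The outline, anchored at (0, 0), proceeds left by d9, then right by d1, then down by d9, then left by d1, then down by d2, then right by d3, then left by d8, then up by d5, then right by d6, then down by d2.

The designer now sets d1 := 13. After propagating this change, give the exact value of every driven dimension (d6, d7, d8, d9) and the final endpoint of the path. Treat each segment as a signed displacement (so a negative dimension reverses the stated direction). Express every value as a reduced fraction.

d6 = -53/4
d7 = 45
d8 = 187/20
d9 = -49/20
endpoint = (-359/20, -141/20)

Apply edit: d1 := 13
  d6 = d5/2 - d2/4 - d1 = -53/4
  d7 = d4*2 + d1 = 45
  d8 = 3 + d6/5 + d7/5 = 187/20
  d9 = d3/4 - 3 = -49/20
Walk from origin (0, 0):
  seg 1: left by d9 = -49/20 → (49/20, 0)
  seg 2: right by d1 = 13 → (309/20, 0)
  seg 3: down by d9 = -49/20 → (309/20, 49/20)
  seg 4: left by d1 = 13 → (49/20, 49/20)
  seg 5: down by d2 = 6 → (49/20, -71/20)
  seg 6: right by d3 = 11/5 → (93/20, -71/20)
  seg 7: left by d8 = 187/20 → (-47/10, -71/20)
  seg 8: up by d5 = 5/2 → (-47/10, -21/20)
  seg 9: right by d6 = -53/4 → (-359/20, -21/20)
  seg 10: down by d2 = 6 → (-359/20, -141/20)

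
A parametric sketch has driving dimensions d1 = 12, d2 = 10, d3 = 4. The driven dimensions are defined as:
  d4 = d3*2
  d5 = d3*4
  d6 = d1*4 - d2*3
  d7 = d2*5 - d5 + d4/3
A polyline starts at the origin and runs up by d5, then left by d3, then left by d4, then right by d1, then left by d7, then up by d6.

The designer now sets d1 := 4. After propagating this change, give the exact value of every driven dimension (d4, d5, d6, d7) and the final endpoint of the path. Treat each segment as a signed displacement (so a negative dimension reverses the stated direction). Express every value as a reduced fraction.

d4 = 8
d5 = 16
d6 = -14
d7 = 110/3
endpoint = (-134/3, 2)

Apply edit: d1 := 4
  d4 = d3*2 = 8
  d5 = d3*4 = 16
  d6 = d1*4 - d2*3 = -14
  d7 = d2*5 - d5 + d4/3 = 110/3
Walk from origin (0, 0):
  seg 1: up by d5 = 16 → (0, 16)
  seg 2: left by d3 = 4 → (-4, 16)
  seg 3: left by d4 = 8 → (-12, 16)
  seg 4: right by d1 = 4 → (-8, 16)
  seg 5: left by d7 = 110/3 → (-134/3, 16)
  seg 6: up by d6 = -14 → (-134/3, 2)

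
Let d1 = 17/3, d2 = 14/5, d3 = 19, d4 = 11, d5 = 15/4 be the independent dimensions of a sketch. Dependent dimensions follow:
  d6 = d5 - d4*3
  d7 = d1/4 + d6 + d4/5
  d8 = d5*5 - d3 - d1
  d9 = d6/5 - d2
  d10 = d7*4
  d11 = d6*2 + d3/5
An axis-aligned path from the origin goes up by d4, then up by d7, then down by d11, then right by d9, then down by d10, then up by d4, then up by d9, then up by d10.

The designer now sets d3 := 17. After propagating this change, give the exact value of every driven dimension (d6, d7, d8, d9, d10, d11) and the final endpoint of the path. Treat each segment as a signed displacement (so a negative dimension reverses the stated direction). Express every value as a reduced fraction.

Apply edit: d3 := 17
  d6 = d5 - d4*3 = -117/4
  d7 = d1/4 + d6 + d4/5 = -769/30
  d8 = d5*5 - d3 - d1 = -47/12
  d9 = d6/5 - d2 = -173/20
  d10 = d7*4 = -1538/15
  d11 = d6*2 + d3/5 = -551/10
Walk from origin (0, 0):
  seg 1: up by d4 = 11 → (0, 11)
  seg 2: up by d7 = -769/30 → (0, -439/30)
  seg 3: down by d11 = -551/10 → (0, 607/15)
  seg 4: right by d9 = -173/20 → (-173/20, 607/15)
  seg 5: down by d10 = -1538/15 → (-173/20, 143)
  seg 6: up by d4 = 11 → (-173/20, 154)
  seg 7: up by d9 = -173/20 → (-173/20, 2907/20)
  seg 8: up by d10 = -1538/15 → (-173/20, 2569/60)

d6 = -117/4
d7 = -769/30
d8 = -47/12
d9 = -173/20
d10 = -1538/15
d11 = -551/10
endpoint = (-173/20, 2569/60)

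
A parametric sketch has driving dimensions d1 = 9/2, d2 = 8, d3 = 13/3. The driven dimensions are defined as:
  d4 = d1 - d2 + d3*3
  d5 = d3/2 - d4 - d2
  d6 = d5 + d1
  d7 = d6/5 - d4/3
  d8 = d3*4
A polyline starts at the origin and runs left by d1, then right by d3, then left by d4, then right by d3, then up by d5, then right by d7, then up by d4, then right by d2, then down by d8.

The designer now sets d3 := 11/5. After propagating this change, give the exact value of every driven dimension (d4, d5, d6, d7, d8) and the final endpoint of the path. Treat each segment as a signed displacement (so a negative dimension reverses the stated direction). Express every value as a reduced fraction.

Apply edit: d3 := 11/5
  d4 = d1 - d2 + d3*3 = 31/10
  d5 = d3/2 - d4 - d2 = -10
  d6 = d5 + d1 = -11/2
  d7 = d6/5 - d4/3 = -32/15
  d8 = d3*4 = 44/5
Walk from origin (0, 0):
  seg 1: left by d1 = 9/2 → (-9/2, 0)
  seg 2: right by d3 = 11/5 → (-23/10, 0)
  seg 3: left by d4 = 31/10 → (-27/5, 0)
  seg 4: right by d3 = 11/5 → (-16/5, 0)
  seg 5: up by d5 = -10 → (-16/5, -10)
  seg 6: right by d7 = -32/15 → (-16/3, -10)
  seg 7: up by d4 = 31/10 → (-16/3, -69/10)
  seg 8: right by d2 = 8 → (8/3, -69/10)
  seg 9: down by d8 = 44/5 → (8/3, -157/10)

d4 = 31/10
d5 = -10
d6 = -11/2
d7 = -32/15
d8 = 44/5
endpoint = (8/3, -157/10)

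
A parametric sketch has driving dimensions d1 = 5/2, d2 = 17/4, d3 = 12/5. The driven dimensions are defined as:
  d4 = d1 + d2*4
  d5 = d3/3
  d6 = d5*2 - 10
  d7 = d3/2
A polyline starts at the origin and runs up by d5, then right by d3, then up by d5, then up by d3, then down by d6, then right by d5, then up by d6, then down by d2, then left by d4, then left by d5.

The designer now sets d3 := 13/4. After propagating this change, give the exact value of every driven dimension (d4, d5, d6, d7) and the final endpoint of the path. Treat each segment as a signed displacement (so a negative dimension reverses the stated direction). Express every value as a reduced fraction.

Apply edit: d3 := 13/4
  d4 = d1 + d2*4 = 39/2
  d5 = d3/3 = 13/12
  d6 = d5*2 - 10 = -47/6
  d7 = d3/2 = 13/8
Walk from origin (0, 0):
  seg 1: up by d5 = 13/12 → (0, 13/12)
  seg 2: right by d3 = 13/4 → (13/4, 13/12)
  seg 3: up by d5 = 13/12 → (13/4, 13/6)
  seg 4: up by d3 = 13/4 → (13/4, 65/12)
  seg 5: down by d6 = -47/6 → (13/4, 53/4)
  seg 6: right by d5 = 13/12 → (13/3, 53/4)
  seg 7: up by d6 = -47/6 → (13/3, 65/12)
  seg 8: down by d2 = 17/4 → (13/3, 7/6)
  seg 9: left by d4 = 39/2 → (-91/6, 7/6)
  seg 10: left by d5 = 13/12 → (-65/4, 7/6)

d4 = 39/2
d5 = 13/12
d6 = -47/6
d7 = 13/8
endpoint = (-65/4, 7/6)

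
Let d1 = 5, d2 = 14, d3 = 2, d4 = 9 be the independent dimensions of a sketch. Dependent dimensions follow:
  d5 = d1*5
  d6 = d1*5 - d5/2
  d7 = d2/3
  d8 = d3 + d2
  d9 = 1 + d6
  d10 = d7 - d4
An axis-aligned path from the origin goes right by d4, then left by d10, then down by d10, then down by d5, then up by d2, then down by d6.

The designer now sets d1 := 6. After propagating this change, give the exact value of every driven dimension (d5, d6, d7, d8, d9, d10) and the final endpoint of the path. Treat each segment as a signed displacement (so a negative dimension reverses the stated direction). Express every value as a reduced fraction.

Apply edit: d1 := 6
  d5 = d1*5 = 30
  d6 = d1*5 - d5/2 = 15
  d7 = d2/3 = 14/3
  d8 = d3 + d2 = 16
  d9 = 1 + d6 = 16
  d10 = d7 - d4 = -13/3
Walk from origin (0, 0):
  seg 1: right by d4 = 9 → (9, 0)
  seg 2: left by d10 = -13/3 → (40/3, 0)
  seg 3: down by d10 = -13/3 → (40/3, 13/3)
  seg 4: down by d5 = 30 → (40/3, -77/3)
  seg 5: up by d2 = 14 → (40/3, -35/3)
  seg 6: down by d6 = 15 → (40/3, -80/3)

d5 = 30
d6 = 15
d7 = 14/3
d8 = 16
d9 = 16
d10 = -13/3
endpoint = (40/3, -80/3)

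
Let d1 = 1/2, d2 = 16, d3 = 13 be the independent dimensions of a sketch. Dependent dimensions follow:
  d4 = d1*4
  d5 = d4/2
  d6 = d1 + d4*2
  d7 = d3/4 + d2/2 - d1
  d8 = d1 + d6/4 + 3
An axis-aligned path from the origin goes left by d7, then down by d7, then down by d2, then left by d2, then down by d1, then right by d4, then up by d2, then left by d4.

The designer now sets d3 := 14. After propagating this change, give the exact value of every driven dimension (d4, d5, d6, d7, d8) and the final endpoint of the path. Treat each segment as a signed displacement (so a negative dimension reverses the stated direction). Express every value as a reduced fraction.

d4 = 2
d5 = 1
d6 = 9/2
d7 = 11
d8 = 37/8
endpoint = (-27, -23/2)

Apply edit: d3 := 14
  d4 = d1*4 = 2
  d5 = d4/2 = 1
  d6 = d1 + d4*2 = 9/2
  d7 = d3/4 + d2/2 - d1 = 11
  d8 = d1 + d6/4 + 3 = 37/8
Walk from origin (0, 0):
  seg 1: left by d7 = 11 → (-11, 0)
  seg 2: down by d7 = 11 → (-11, -11)
  seg 3: down by d2 = 16 → (-11, -27)
  seg 4: left by d2 = 16 → (-27, -27)
  seg 5: down by d1 = 1/2 → (-27, -55/2)
  seg 6: right by d4 = 2 → (-25, -55/2)
  seg 7: up by d2 = 16 → (-25, -23/2)
  seg 8: left by d4 = 2 → (-27, -23/2)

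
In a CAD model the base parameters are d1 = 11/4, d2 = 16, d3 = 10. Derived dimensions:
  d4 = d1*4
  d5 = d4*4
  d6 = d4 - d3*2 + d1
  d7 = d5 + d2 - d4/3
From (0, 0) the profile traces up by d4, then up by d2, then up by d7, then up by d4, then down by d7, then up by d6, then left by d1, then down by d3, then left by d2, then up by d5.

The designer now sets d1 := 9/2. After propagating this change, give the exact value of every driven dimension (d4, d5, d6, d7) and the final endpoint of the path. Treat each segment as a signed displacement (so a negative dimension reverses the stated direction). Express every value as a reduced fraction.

d4 = 18
d5 = 72
d6 = 5/2
d7 = 82
endpoint = (-41/2, 233/2)

Apply edit: d1 := 9/2
  d4 = d1*4 = 18
  d5 = d4*4 = 72
  d6 = d4 - d3*2 + d1 = 5/2
  d7 = d5 + d2 - d4/3 = 82
Walk from origin (0, 0):
  seg 1: up by d4 = 18 → (0, 18)
  seg 2: up by d2 = 16 → (0, 34)
  seg 3: up by d7 = 82 → (0, 116)
  seg 4: up by d4 = 18 → (0, 134)
  seg 5: down by d7 = 82 → (0, 52)
  seg 6: up by d6 = 5/2 → (0, 109/2)
  seg 7: left by d1 = 9/2 → (-9/2, 109/2)
  seg 8: down by d3 = 10 → (-9/2, 89/2)
  seg 9: left by d2 = 16 → (-41/2, 89/2)
  seg 10: up by d5 = 72 → (-41/2, 233/2)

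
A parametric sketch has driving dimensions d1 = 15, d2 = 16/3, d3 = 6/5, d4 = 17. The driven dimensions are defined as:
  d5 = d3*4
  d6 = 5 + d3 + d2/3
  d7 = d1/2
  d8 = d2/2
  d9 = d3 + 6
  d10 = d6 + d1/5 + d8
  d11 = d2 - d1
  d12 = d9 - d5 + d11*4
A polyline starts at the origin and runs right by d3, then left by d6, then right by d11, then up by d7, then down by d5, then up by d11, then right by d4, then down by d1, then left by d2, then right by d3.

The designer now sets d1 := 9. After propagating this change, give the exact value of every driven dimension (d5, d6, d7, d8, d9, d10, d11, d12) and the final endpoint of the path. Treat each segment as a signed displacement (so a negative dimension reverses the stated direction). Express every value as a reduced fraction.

d5 = 24/5
d6 = 359/45
d7 = 9/2
d8 = 8/3
d9 = 36/5
d10 = 112/9
d11 = -11/3
d12 = -184/15
endpoint = (109/45, -389/30)

Apply edit: d1 := 9
  d5 = d3*4 = 24/5
  d6 = 5 + d3 + d2/3 = 359/45
  d7 = d1/2 = 9/2
  d8 = d2/2 = 8/3
  d9 = d3 + 6 = 36/5
  d10 = d6 + d1/5 + d8 = 112/9
  d11 = d2 - d1 = -11/3
  d12 = d9 - d5 + d11*4 = -184/15
Walk from origin (0, 0):
  seg 1: right by d3 = 6/5 → (6/5, 0)
  seg 2: left by d6 = 359/45 → (-61/9, 0)
  seg 3: right by d11 = -11/3 → (-94/9, 0)
  seg 4: up by d7 = 9/2 → (-94/9, 9/2)
  seg 5: down by d5 = 24/5 → (-94/9, -3/10)
  seg 6: up by d11 = -11/3 → (-94/9, -119/30)
  seg 7: right by d4 = 17 → (59/9, -119/30)
  seg 8: down by d1 = 9 → (59/9, -389/30)
  seg 9: left by d2 = 16/3 → (11/9, -389/30)
  seg 10: right by d3 = 6/5 → (109/45, -389/30)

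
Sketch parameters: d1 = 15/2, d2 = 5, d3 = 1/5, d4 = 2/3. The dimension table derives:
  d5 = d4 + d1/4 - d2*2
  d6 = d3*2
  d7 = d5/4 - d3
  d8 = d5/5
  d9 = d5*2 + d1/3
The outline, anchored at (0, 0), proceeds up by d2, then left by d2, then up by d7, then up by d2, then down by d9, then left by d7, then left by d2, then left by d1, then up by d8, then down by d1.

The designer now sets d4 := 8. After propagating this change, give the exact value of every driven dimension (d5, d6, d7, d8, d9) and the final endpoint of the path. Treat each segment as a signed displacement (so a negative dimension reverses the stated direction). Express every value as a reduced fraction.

d5 = -1/8
d6 = 2/5
d7 = -37/160
d8 = -1/40
d9 = 9/4
endpoint = (-2763/160, -1/160)

Apply edit: d4 := 8
  d5 = d4 + d1/4 - d2*2 = -1/8
  d6 = d3*2 = 2/5
  d7 = d5/4 - d3 = -37/160
  d8 = d5/5 = -1/40
  d9 = d5*2 + d1/3 = 9/4
Walk from origin (0, 0):
  seg 1: up by d2 = 5 → (0, 5)
  seg 2: left by d2 = 5 → (-5, 5)
  seg 3: up by d7 = -37/160 → (-5, 763/160)
  seg 4: up by d2 = 5 → (-5, 1563/160)
  seg 5: down by d9 = 9/4 → (-5, 1203/160)
  seg 6: left by d7 = -37/160 → (-763/160, 1203/160)
  seg 7: left by d2 = 5 → (-1563/160, 1203/160)
  seg 8: left by d1 = 15/2 → (-2763/160, 1203/160)
  seg 9: up by d8 = -1/40 → (-2763/160, 1199/160)
  seg 10: down by d1 = 15/2 → (-2763/160, -1/160)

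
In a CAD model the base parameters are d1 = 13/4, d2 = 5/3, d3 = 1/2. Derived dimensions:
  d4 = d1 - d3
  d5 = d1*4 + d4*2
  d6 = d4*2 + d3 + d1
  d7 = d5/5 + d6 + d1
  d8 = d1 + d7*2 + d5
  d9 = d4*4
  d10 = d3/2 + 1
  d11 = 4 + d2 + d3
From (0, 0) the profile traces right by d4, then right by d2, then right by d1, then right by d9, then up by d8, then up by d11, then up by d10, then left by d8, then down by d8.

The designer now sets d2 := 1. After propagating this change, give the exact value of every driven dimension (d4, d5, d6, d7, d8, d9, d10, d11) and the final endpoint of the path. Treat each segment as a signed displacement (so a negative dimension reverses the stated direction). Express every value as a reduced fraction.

Apply edit: d2 := 1
  d4 = d1 - d3 = 11/4
  d5 = d1*4 + d4*2 = 37/2
  d6 = d4*2 + d3 + d1 = 37/4
  d7 = d5/5 + d6 + d1 = 81/5
  d8 = d1 + d7*2 + d5 = 1083/20
  d9 = d4*4 = 11
  d10 = d3/2 + 1 = 5/4
  d11 = 4 + d2 + d3 = 11/2
Walk from origin (0, 0):
  seg 1: right by d4 = 11/4 → (11/4, 0)
  seg 2: right by d2 = 1 → (15/4, 0)
  seg 3: right by d1 = 13/4 → (7, 0)
  seg 4: right by d9 = 11 → (18, 0)
  seg 5: up by d8 = 1083/20 → (18, 1083/20)
  seg 6: up by d11 = 11/2 → (18, 1193/20)
  seg 7: up by d10 = 5/4 → (18, 609/10)
  seg 8: left by d8 = 1083/20 → (-723/20, 609/10)
  seg 9: down by d8 = 1083/20 → (-723/20, 27/4)

d4 = 11/4
d5 = 37/2
d6 = 37/4
d7 = 81/5
d8 = 1083/20
d9 = 11
d10 = 5/4
d11 = 11/2
endpoint = (-723/20, 27/4)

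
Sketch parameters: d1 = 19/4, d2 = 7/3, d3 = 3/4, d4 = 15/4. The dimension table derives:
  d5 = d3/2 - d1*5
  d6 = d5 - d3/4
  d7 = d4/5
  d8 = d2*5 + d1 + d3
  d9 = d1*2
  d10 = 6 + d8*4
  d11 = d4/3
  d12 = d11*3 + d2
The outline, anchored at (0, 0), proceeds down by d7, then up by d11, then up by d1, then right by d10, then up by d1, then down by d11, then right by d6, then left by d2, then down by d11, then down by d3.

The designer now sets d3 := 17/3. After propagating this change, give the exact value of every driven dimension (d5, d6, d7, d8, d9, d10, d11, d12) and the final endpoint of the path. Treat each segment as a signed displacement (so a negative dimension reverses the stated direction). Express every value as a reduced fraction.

Apply edit: d3 := 17/3
  d5 = d3/2 - d1*5 = -251/12
  d6 = d5 - d3/4 = -67/3
  d7 = d4/5 = 3/4
  d8 = d2*5 + d1 + d3 = 265/12
  d9 = d1*2 = 19/2
  d10 = 6 + d8*4 = 283/3
  d11 = d4/3 = 5/4
  d12 = d11*3 + d2 = 73/12
Walk from origin (0, 0):
  seg 1: down by d7 = 3/4 → (0, -3/4)
  seg 2: up by d11 = 5/4 → (0, 1/2)
  seg 3: up by d1 = 19/4 → (0, 21/4)
  seg 4: right by d10 = 283/3 → (283/3, 21/4)
  seg 5: up by d1 = 19/4 → (283/3, 10)
  seg 6: down by d11 = 5/4 → (283/3, 35/4)
  seg 7: right by d6 = -67/3 → (72, 35/4)
  seg 8: left by d2 = 7/3 → (209/3, 35/4)
  seg 9: down by d11 = 5/4 → (209/3, 15/2)
  seg 10: down by d3 = 17/3 → (209/3, 11/6)

d5 = -251/12
d6 = -67/3
d7 = 3/4
d8 = 265/12
d9 = 19/2
d10 = 283/3
d11 = 5/4
d12 = 73/12
endpoint = (209/3, 11/6)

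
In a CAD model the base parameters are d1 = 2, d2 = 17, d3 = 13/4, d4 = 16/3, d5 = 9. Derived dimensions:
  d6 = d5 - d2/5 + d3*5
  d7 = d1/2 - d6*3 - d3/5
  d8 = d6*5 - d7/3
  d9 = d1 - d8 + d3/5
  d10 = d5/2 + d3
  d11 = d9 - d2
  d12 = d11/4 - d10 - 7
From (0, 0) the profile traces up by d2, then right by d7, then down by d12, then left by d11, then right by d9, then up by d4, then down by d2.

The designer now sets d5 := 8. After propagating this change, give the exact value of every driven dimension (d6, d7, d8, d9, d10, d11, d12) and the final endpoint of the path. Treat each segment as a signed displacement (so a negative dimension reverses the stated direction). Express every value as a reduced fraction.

Apply edit: d5 := 8
  d6 = d5 - d2/5 + d3*5 = 417/20
  d7 = d1/2 - d6*3 - d3/5 = -311/5
  d8 = d6*5 - d7/3 = 7499/60
  d9 = d1 - d8 + d3/5 = -367/3
  d10 = d5/2 + d3 = 29/4
  d11 = d9 - d2 = -418/3
  d12 = d11/4 - d10 - 7 = -589/12
Walk from origin (0, 0):
  seg 1: up by d2 = 17 → (0, 17)
  seg 2: right by d7 = -311/5 → (-311/5, 17)
  seg 3: down by d12 = -589/12 → (-311/5, 793/12)
  seg 4: left by d11 = -418/3 → (1157/15, 793/12)
  seg 5: right by d9 = -367/3 → (-226/5, 793/12)
  seg 6: up by d4 = 16/3 → (-226/5, 857/12)
  seg 7: down by d2 = 17 → (-226/5, 653/12)

d6 = 417/20
d7 = -311/5
d8 = 7499/60
d9 = -367/3
d10 = 29/4
d11 = -418/3
d12 = -589/12
endpoint = (-226/5, 653/12)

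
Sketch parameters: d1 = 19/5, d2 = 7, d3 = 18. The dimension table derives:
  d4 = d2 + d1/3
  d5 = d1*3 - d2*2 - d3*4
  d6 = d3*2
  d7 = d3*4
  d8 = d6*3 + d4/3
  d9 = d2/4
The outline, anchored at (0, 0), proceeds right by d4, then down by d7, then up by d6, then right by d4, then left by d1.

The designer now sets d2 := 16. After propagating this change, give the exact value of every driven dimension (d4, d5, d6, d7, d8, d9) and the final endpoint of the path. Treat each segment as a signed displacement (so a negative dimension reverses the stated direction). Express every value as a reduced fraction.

d4 = 259/15
d5 = -463/5
d6 = 36
d7 = 72
d8 = 5119/45
d9 = 4
endpoint = (461/15, -36)

Apply edit: d2 := 16
  d4 = d2 + d1/3 = 259/15
  d5 = d1*3 - d2*2 - d3*4 = -463/5
  d6 = d3*2 = 36
  d7 = d3*4 = 72
  d8 = d6*3 + d4/3 = 5119/45
  d9 = d2/4 = 4
Walk from origin (0, 0):
  seg 1: right by d4 = 259/15 → (259/15, 0)
  seg 2: down by d7 = 72 → (259/15, -72)
  seg 3: up by d6 = 36 → (259/15, -36)
  seg 4: right by d4 = 259/15 → (518/15, -36)
  seg 5: left by d1 = 19/5 → (461/15, -36)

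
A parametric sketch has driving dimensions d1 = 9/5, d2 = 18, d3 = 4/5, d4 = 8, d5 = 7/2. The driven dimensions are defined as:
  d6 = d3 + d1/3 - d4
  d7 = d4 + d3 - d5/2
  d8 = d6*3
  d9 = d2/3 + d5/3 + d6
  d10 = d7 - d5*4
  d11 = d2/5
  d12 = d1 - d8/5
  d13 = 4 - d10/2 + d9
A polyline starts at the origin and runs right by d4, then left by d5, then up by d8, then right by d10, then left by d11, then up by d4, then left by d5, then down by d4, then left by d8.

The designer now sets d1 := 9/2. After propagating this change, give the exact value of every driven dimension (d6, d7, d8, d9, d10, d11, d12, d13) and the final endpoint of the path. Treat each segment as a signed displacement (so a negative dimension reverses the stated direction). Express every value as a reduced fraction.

Apply edit: d1 := 9/2
  d6 = d3 + d1/3 - d4 = -57/10
  d7 = d4 + d3 - d5/2 = 141/20
  d8 = d6*3 = -171/10
  d9 = d2/3 + d5/3 + d6 = 22/15
  d10 = d7 - d5*4 = -139/20
  d11 = d2/5 = 18/5
  d12 = d1 - d8/5 = 198/25
  d13 = 4 - d10/2 + d9 = 1073/120
Walk from origin (0, 0):
  seg 1: right by d4 = 8 → (8, 0)
  seg 2: left by d5 = 7/2 → (9/2, 0)
  seg 3: up by d8 = -171/10 → (9/2, -171/10)
  seg 4: right by d10 = -139/20 → (-49/20, -171/10)
  seg 5: left by d11 = 18/5 → (-121/20, -171/10)
  seg 6: up by d4 = 8 → (-121/20, -91/10)
  seg 7: left by d5 = 7/2 → (-191/20, -91/10)
  seg 8: down by d4 = 8 → (-191/20, -171/10)
  seg 9: left by d8 = -171/10 → (151/20, -171/10)

d6 = -57/10
d7 = 141/20
d8 = -171/10
d9 = 22/15
d10 = -139/20
d11 = 18/5
d12 = 198/25
d13 = 1073/120
endpoint = (151/20, -171/10)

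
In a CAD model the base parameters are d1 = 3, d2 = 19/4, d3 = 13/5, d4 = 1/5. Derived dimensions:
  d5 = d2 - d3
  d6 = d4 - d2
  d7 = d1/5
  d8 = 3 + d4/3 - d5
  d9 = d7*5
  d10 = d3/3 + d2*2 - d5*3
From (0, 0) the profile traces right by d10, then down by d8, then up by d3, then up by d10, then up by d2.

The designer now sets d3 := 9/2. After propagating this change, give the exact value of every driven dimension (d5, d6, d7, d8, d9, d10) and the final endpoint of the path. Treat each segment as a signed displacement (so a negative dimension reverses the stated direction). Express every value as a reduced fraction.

Apply edit: d3 := 9/2
  d5 = d2 - d3 = 1/4
  d6 = d4 - d2 = -91/20
  d7 = d1/5 = 3/5
  d8 = 3 + d4/3 - d5 = 169/60
  d9 = d7*5 = 3
  d10 = d3/3 + d2*2 - d5*3 = 41/4
Walk from origin (0, 0):
  seg 1: right by d10 = 41/4 → (41/4, 0)
  seg 2: down by d8 = 169/60 → (41/4, -169/60)
  seg 3: up by d3 = 9/2 → (41/4, 101/60)
  seg 4: up by d10 = 41/4 → (41/4, 179/15)
  seg 5: up by d2 = 19/4 → (41/4, 1001/60)

d5 = 1/4
d6 = -91/20
d7 = 3/5
d8 = 169/60
d9 = 3
d10 = 41/4
endpoint = (41/4, 1001/60)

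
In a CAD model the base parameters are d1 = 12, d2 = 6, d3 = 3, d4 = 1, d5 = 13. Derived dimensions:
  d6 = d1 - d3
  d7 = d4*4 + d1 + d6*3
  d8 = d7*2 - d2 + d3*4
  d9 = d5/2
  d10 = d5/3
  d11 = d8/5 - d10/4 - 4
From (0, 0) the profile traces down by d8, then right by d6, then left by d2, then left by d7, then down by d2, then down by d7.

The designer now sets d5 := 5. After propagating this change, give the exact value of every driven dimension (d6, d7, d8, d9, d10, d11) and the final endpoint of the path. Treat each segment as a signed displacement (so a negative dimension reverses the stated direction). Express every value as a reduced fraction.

d6 = 9
d7 = 43
d8 = 92
d9 = 5/2
d10 = 5/3
d11 = 839/60
endpoint = (-40, -141)

Apply edit: d5 := 5
  d6 = d1 - d3 = 9
  d7 = d4*4 + d1 + d6*3 = 43
  d8 = d7*2 - d2 + d3*4 = 92
  d9 = d5/2 = 5/2
  d10 = d5/3 = 5/3
  d11 = d8/5 - d10/4 - 4 = 839/60
Walk from origin (0, 0):
  seg 1: down by d8 = 92 → (0, -92)
  seg 2: right by d6 = 9 → (9, -92)
  seg 3: left by d2 = 6 → (3, -92)
  seg 4: left by d7 = 43 → (-40, -92)
  seg 5: down by d2 = 6 → (-40, -98)
  seg 6: down by d7 = 43 → (-40, -141)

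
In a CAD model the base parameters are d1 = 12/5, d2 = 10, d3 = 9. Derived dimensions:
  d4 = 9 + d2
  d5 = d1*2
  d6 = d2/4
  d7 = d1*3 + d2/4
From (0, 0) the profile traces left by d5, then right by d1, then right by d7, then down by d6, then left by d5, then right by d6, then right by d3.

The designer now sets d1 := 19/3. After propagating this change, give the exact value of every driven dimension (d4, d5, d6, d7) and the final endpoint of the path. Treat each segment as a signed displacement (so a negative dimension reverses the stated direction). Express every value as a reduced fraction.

d4 = 19
d5 = 38/3
d6 = 5/2
d7 = 43/2
endpoint = (14, -5/2)

Apply edit: d1 := 19/3
  d4 = 9 + d2 = 19
  d5 = d1*2 = 38/3
  d6 = d2/4 = 5/2
  d7 = d1*3 + d2/4 = 43/2
Walk from origin (0, 0):
  seg 1: left by d5 = 38/3 → (-38/3, 0)
  seg 2: right by d1 = 19/3 → (-19/3, 0)
  seg 3: right by d7 = 43/2 → (91/6, 0)
  seg 4: down by d6 = 5/2 → (91/6, -5/2)
  seg 5: left by d5 = 38/3 → (5/2, -5/2)
  seg 6: right by d6 = 5/2 → (5, -5/2)
  seg 7: right by d3 = 9 → (14, -5/2)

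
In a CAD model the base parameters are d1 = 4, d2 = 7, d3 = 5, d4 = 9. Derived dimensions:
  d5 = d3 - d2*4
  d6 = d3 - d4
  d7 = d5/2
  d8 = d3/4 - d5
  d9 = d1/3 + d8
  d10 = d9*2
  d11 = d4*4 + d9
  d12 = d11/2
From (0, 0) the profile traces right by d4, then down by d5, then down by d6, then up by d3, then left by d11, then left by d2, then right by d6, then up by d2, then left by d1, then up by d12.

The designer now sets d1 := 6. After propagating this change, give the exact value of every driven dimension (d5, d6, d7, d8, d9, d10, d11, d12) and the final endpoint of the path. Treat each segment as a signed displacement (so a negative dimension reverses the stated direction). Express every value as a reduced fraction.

d5 = -23
d6 = -4
d7 = -23/2
d8 = 97/4
d9 = 105/4
d10 = 105/2
d11 = 249/4
d12 = 249/8
endpoint = (-281/4, 561/8)

Apply edit: d1 := 6
  d5 = d3 - d2*4 = -23
  d6 = d3 - d4 = -4
  d7 = d5/2 = -23/2
  d8 = d3/4 - d5 = 97/4
  d9 = d1/3 + d8 = 105/4
  d10 = d9*2 = 105/2
  d11 = d4*4 + d9 = 249/4
  d12 = d11/2 = 249/8
Walk from origin (0, 0):
  seg 1: right by d4 = 9 → (9, 0)
  seg 2: down by d5 = -23 → (9, 23)
  seg 3: down by d6 = -4 → (9, 27)
  seg 4: up by d3 = 5 → (9, 32)
  seg 5: left by d11 = 249/4 → (-213/4, 32)
  seg 6: left by d2 = 7 → (-241/4, 32)
  seg 7: right by d6 = -4 → (-257/4, 32)
  seg 8: up by d2 = 7 → (-257/4, 39)
  seg 9: left by d1 = 6 → (-281/4, 39)
  seg 10: up by d12 = 249/8 → (-281/4, 561/8)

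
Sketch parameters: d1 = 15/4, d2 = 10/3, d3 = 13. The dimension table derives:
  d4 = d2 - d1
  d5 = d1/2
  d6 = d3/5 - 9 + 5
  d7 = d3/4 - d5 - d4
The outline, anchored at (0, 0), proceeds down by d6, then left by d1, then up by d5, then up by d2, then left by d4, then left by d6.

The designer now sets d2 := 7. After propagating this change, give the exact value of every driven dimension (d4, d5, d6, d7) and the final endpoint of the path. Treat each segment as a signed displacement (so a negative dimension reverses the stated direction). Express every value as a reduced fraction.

Apply edit: d2 := 7
  d4 = d2 - d1 = 13/4
  d5 = d1/2 = 15/8
  d6 = d3/5 - 9 + 5 = -7/5
  d7 = d3/4 - d5 - d4 = -15/8
Walk from origin (0, 0):
  seg 1: down by d6 = -7/5 → (0, 7/5)
  seg 2: left by d1 = 15/4 → (-15/4, 7/5)
  seg 3: up by d5 = 15/8 → (-15/4, 131/40)
  seg 4: up by d2 = 7 → (-15/4, 411/40)
  seg 5: left by d4 = 13/4 → (-7, 411/40)
  seg 6: left by d6 = -7/5 → (-28/5, 411/40)

d4 = 13/4
d5 = 15/8
d6 = -7/5
d7 = -15/8
endpoint = (-28/5, 411/40)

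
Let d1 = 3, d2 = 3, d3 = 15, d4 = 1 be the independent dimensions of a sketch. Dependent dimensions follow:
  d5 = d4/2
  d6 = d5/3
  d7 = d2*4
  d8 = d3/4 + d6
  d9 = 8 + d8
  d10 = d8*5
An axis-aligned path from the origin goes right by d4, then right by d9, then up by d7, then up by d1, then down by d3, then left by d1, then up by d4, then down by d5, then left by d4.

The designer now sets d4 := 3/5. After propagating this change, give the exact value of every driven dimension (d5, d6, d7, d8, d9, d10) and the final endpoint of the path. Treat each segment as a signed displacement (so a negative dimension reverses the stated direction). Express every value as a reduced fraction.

Apply edit: d4 := 3/5
  d5 = d4/2 = 3/10
  d6 = d5/3 = 1/10
  d7 = d2*4 = 12
  d8 = d3/4 + d6 = 77/20
  d9 = 8 + d8 = 237/20
  d10 = d8*5 = 77/4
Walk from origin (0, 0):
  seg 1: right by d4 = 3/5 → (3/5, 0)
  seg 2: right by d9 = 237/20 → (249/20, 0)
  seg 3: up by d7 = 12 → (249/20, 12)
  seg 4: up by d1 = 3 → (249/20, 15)
  seg 5: down by d3 = 15 → (249/20, 0)
  seg 6: left by d1 = 3 → (189/20, 0)
  seg 7: up by d4 = 3/5 → (189/20, 3/5)
  seg 8: down by d5 = 3/10 → (189/20, 3/10)
  seg 9: left by d4 = 3/5 → (177/20, 3/10)

d5 = 3/10
d6 = 1/10
d7 = 12
d8 = 77/20
d9 = 237/20
d10 = 77/4
endpoint = (177/20, 3/10)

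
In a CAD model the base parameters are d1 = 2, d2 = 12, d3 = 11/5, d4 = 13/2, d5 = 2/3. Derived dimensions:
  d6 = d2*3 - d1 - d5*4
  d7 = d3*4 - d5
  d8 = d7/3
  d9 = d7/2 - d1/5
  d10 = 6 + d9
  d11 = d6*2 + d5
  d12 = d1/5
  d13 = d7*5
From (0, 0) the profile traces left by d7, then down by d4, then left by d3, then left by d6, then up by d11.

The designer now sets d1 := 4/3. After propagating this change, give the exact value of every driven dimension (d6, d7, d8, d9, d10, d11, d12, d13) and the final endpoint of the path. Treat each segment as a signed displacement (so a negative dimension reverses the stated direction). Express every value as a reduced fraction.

Apply edit: d1 := 4/3
  d6 = d2*3 - d1 - d5*4 = 32
  d7 = d3*4 - d5 = 122/15
  d8 = d7/3 = 122/45
  d9 = d7/2 - d1/5 = 19/5
  d10 = 6 + d9 = 49/5
  d11 = d6*2 + d5 = 194/3
  d12 = d1/5 = 4/15
  d13 = d7*5 = 122/3
Walk from origin (0, 0):
  seg 1: left by d7 = 122/15 → (-122/15, 0)
  seg 2: down by d4 = 13/2 → (-122/15, -13/2)
  seg 3: left by d3 = 11/5 → (-31/3, -13/2)
  seg 4: left by d6 = 32 → (-127/3, -13/2)
  seg 5: up by d11 = 194/3 → (-127/3, 349/6)

d6 = 32
d7 = 122/15
d8 = 122/45
d9 = 19/5
d10 = 49/5
d11 = 194/3
d12 = 4/15
d13 = 122/3
endpoint = (-127/3, 349/6)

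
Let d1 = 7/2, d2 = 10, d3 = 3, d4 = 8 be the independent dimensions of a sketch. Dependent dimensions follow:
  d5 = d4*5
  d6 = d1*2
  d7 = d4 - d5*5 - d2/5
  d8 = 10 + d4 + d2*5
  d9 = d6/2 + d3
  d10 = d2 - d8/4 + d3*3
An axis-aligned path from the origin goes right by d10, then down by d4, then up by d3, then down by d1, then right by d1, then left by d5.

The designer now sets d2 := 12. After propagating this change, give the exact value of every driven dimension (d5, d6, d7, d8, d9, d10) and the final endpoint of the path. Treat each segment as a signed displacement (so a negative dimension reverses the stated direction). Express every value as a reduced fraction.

d5 = 40
d6 = 7
d7 = -972/5
d8 = 78
d9 = 13/2
d10 = 3/2
endpoint = (-35, -17/2)

Apply edit: d2 := 12
  d5 = d4*5 = 40
  d6 = d1*2 = 7
  d7 = d4 - d5*5 - d2/5 = -972/5
  d8 = 10 + d4 + d2*5 = 78
  d9 = d6/2 + d3 = 13/2
  d10 = d2 - d8/4 + d3*3 = 3/2
Walk from origin (0, 0):
  seg 1: right by d10 = 3/2 → (3/2, 0)
  seg 2: down by d4 = 8 → (3/2, -8)
  seg 3: up by d3 = 3 → (3/2, -5)
  seg 4: down by d1 = 7/2 → (3/2, -17/2)
  seg 5: right by d1 = 7/2 → (5, -17/2)
  seg 6: left by d5 = 40 → (-35, -17/2)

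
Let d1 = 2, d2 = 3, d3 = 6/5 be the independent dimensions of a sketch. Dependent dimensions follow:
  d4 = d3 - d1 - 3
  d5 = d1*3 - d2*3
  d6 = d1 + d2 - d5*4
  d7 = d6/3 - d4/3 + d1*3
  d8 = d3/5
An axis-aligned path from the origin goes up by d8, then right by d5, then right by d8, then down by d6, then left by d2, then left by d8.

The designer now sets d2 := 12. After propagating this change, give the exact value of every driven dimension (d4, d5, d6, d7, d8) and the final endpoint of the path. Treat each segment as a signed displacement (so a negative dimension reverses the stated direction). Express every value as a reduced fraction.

d4 = -19/5
d5 = -30
d6 = 134
d7 = 779/15
d8 = 6/25
endpoint = (-42, -3344/25)

Apply edit: d2 := 12
  d4 = d3 - d1 - 3 = -19/5
  d5 = d1*3 - d2*3 = -30
  d6 = d1 + d2 - d5*4 = 134
  d7 = d6/3 - d4/3 + d1*3 = 779/15
  d8 = d3/5 = 6/25
Walk from origin (0, 0):
  seg 1: up by d8 = 6/25 → (0, 6/25)
  seg 2: right by d5 = -30 → (-30, 6/25)
  seg 3: right by d8 = 6/25 → (-744/25, 6/25)
  seg 4: down by d6 = 134 → (-744/25, -3344/25)
  seg 5: left by d2 = 12 → (-1044/25, -3344/25)
  seg 6: left by d8 = 6/25 → (-42, -3344/25)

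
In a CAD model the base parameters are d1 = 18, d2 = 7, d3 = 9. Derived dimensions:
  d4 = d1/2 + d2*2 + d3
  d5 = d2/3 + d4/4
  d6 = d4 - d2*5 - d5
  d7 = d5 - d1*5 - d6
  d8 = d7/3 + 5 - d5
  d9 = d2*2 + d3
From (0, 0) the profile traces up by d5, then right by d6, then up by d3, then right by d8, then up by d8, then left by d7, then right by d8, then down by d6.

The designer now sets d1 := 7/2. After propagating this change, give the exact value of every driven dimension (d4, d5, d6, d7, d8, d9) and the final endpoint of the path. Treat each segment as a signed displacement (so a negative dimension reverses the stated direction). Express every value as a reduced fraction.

Apply edit: d1 := 7/2
  d4 = d1/2 + d2*2 + d3 = 99/4
  d5 = d2/3 + d4/4 = 409/48
  d6 = d4 - d2*5 - d5 = -901/48
  d7 = d5 - d1*5 - d6 = 235/24
  d8 = d7/3 + 5 - d5 = -37/144
  d9 = d2*2 + d3 = 23
Walk from origin (0, 0):
  seg 1: up by d5 = 409/48 → (0, 409/48)
  seg 2: right by d6 = -901/48 → (-901/48, 409/48)
  seg 3: up by d3 = 9 → (-901/48, 841/48)
  seg 4: right by d8 = -37/144 → (-685/36, 841/48)
  seg 5: up by d8 = -37/144 → (-685/36, 1243/72)
  seg 6: left by d7 = 235/24 → (-2075/72, 1243/72)
  seg 7: right by d8 = -37/144 → (-4187/144, 1243/72)
  seg 8: down by d6 = -901/48 → (-4187/144, 5189/144)

d4 = 99/4
d5 = 409/48
d6 = -901/48
d7 = 235/24
d8 = -37/144
d9 = 23
endpoint = (-4187/144, 5189/144)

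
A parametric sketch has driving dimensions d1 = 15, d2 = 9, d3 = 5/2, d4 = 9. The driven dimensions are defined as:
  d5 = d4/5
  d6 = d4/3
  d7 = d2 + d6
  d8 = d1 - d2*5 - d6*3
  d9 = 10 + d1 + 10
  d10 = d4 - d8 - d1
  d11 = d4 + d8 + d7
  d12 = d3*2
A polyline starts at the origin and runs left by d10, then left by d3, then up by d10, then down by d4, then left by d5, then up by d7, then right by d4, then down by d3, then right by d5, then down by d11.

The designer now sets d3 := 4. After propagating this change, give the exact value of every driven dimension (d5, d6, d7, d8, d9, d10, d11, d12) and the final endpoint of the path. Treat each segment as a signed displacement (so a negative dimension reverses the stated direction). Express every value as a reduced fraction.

Apply edit: d3 := 4
  d5 = d4/5 = 9/5
  d6 = d4/3 = 3
  d7 = d2 + d6 = 12
  d8 = d1 - d2*5 - d6*3 = -39
  d9 = 10 + d1 + 10 = 35
  d10 = d4 - d8 - d1 = 33
  d11 = d4 + d8 + d7 = -18
  d12 = d3*2 = 8
Walk from origin (0, 0):
  seg 1: left by d10 = 33 → (-33, 0)
  seg 2: left by d3 = 4 → (-37, 0)
  seg 3: up by d10 = 33 → (-37, 33)
  seg 4: down by d4 = 9 → (-37, 24)
  seg 5: left by d5 = 9/5 → (-194/5, 24)
  seg 6: up by d7 = 12 → (-194/5, 36)
  seg 7: right by d4 = 9 → (-149/5, 36)
  seg 8: down by d3 = 4 → (-149/5, 32)
  seg 9: right by d5 = 9/5 → (-28, 32)
  seg 10: down by d11 = -18 → (-28, 50)

d5 = 9/5
d6 = 3
d7 = 12
d8 = -39
d9 = 35
d10 = 33
d11 = -18
d12 = 8
endpoint = (-28, 50)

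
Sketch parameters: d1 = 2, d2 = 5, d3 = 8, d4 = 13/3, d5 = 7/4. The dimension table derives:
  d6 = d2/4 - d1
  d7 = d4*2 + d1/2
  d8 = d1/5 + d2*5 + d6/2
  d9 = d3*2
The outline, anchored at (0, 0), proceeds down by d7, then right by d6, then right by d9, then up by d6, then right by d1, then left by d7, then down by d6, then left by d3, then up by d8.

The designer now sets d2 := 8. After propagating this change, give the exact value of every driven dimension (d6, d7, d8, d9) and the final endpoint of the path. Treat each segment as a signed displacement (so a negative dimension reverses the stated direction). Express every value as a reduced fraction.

Apply edit: d2 := 8
  d6 = d2/4 - d1 = 0
  d7 = d4*2 + d1/2 = 29/3
  d8 = d1/5 + d2*5 + d6/2 = 202/5
  d9 = d3*2 = 16
Walk from origin (0, 0):
  seg 1: down by d7 = 29/3 → (0, -29/3)
  seg 2: right by d6 = 0 → (0, -29/3)
  seg 3: right by d9 = 16 → (16, -29/3)
  seg 4: up by d6 = 0 → (16, -29/3)
  seg 5: right by d1 = 2 → (18, -29/3)
  seg 6: left by d7 = 29/3 → (25/3, -29/3)
  seg 7: down by d6 = 0 → (25/3, -29/3)
  seg 8: left by d3 = 8 → (1/3, -29/3)
  seg 9: up by d8 = 202/5 → (1/3, 461/15)

d6 = 0
d7 = 29/3
d8 = 202/5
d9 = 16
endpoint = (1/3, 461/15)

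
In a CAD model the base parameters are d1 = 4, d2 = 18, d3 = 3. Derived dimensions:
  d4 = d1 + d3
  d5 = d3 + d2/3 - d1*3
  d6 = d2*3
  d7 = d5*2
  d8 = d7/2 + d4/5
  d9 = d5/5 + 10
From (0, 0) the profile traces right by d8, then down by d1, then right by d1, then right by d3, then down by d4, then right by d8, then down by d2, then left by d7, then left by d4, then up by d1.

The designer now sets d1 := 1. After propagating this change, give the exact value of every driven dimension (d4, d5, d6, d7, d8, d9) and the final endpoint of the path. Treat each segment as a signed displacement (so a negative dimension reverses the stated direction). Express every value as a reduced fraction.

Apply edit: d1 := 1
  d4 = d1 + d3 = 4
  d5 = d3 + d2/3 - d1*3 = 6
  d6 = d2*3 = 54
  d7 = d5*2 = 12
  d8 = d7/2 + d4/5 = 34/5
  d9 = d5/5 + 10 = 56/5
Walk from origin (0, 0):
  seg 1: right by d8 = 34/5 → (34/5, 0)
  seg 2: down by d1 = 1 → (34/5, -1)
  seg 3: right by d1 = 1 → (39/5, -1)
  seg 4: right by d3 = 3 → (54/5, -1)
  seg 5: down by d4 = 4 → (54/5, -5)
  seg 6: right by d8 = 34/5 → (88/5, -5)
  seg 7: down by d2 = 18 → (88/5, -23)
  seg 8: left by d7 = 12 → (28/5, -23)
  seg 9: left by d4 = 4 → (8/5, -23)
  seg 10: up by d1 = 1 → (8/5, -22)

d4 = 4
d5 = 6
d6 = 54
d7 = 12
d8 = 34/5
d9 = 56/5
endpoint = (8/5, -22)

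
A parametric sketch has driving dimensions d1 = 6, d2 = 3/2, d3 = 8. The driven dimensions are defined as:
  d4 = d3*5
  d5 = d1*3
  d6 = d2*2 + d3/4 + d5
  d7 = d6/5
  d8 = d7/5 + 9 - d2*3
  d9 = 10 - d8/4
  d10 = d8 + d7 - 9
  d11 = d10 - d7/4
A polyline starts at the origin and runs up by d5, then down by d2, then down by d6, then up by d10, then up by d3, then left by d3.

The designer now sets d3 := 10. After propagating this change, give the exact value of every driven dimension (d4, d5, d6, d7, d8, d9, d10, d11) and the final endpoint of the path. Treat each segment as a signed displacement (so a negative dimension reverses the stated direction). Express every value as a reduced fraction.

Apply edit: d3 := 10
  d4 = d3*5 = 50
  d5 = d1*3 = 18
  d6 = d2*2 + d3/4 + d5 = 47/2
  d7 = d6/5 = 47/10
  d8 = d7/5 + 9 - d2*3 = 136/25
  d9 = 10 - d8/4 = 216/25
  d10 = d8 + d7 - 9 = 57/50
  d11 = d10 - d7/4 = -7/200
Walk from origin (0, 0):
  seg 1: up by d5 = 18 → (0, 18)
  seg 2: down by d2 = 3/2 → (0, 33/2)
  seg 3: down by d6 = 47/2 → (0, -7)
  seg 4: up by d10 = 57/50 → (0, -293/50)
  seg 5: up by d3 = 10 → (0, 207/50)
  seg 6: left by d3 = 10 → (-10, 207/50)

d4 = 50
d5 = 18
d6 = 47/2
d7 = 47/10
d8 = 136/25
d9 = 216/25
d10 = 57/50
d11 = -7/200
endpoint = (-10, 207/50)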